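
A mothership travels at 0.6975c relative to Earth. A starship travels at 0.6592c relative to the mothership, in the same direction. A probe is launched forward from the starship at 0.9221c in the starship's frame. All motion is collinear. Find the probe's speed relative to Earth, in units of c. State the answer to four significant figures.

Compose velocities in two stages. Stage 1 (into S'): u₁ = (0.9221+0.6592)/(1+0.9221×0.6592) = 0.98349.
Stage 2 (into S): u = (0.98349+0.6975)/(1+0.98349×0.6975) = 0.99704, so the speed is 0.9970c.

0.9970c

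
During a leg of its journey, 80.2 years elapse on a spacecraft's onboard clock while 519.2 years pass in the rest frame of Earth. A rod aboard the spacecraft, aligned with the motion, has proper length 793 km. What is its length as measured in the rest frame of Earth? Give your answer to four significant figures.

γ = Δt/Δτ = 519.2/80.2 = 6.47382.
L = L₀/γ = 793/6.47382 = 122.5 km.

122.5 km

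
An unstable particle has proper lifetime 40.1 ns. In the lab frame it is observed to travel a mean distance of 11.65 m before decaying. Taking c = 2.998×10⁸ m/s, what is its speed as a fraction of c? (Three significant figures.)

d = βγcτ ⇒ βγ = d/(cτ) = 11.65 m / (12.02198 m) = 0.96906.
β = (βγ)/√(1+(βγ)²) = 0.96906/√1.939077 = 0.696.

0.696c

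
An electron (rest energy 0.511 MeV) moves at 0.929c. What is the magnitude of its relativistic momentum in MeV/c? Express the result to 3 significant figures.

1.28 MeV/c

β² = 0.863041, so γ = 1/√0.136959 = 2.7021.
Momentum: p = γβ·mc = 2.7021 × 0.929 × 0.511 MeV/c = 1.28 MeV/c.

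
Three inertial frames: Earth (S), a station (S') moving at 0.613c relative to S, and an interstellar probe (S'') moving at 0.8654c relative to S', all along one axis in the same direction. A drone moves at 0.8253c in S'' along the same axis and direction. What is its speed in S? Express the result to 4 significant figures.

Apply u = (u'+v)/(1+u'v) twice. Drone in the station frame: (0.8253+0.8654)/(1+0.8253·0.8654) = 1.6907/1.71421462 = 0.98628c.
That velocity, transformed to the rest frame of Earth: (0.98628+0.613)/(1+0.98628·0.613) = 1.59928/1.60458964 = 0.99669c.

0.9967c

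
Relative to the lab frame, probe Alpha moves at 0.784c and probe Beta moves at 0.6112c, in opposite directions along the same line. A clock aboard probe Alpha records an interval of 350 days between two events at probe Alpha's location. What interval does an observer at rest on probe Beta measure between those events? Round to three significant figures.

The velocity of probe Alpha relative to probe Beta is (0.784 + 0.6112)c / (1 + 0.784×0.6112) = 0.94322c; relative speed 0.94322c.
At |u| = 0.94322c, γ = (1 − 0.889664)^(−1/2) = 3.0105.
Probe Alpha's interval is proper; time dilation gives Δt_B = γΔτ = 3.0105 × 350 days = 1050 days.

1050 days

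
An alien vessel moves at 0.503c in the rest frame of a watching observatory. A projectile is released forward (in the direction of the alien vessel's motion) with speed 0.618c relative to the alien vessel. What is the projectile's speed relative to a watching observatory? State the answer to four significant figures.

In units of c, u = (u' + v)/(1 + u'v) with u' = 0.618 and v = 0.503.
Numerator: 0.618 + 0.503 = 1.121. Denominator: 1 + (0.618)(0.503) = 1.310854.
u = 1.121/1.310854 = 0.85517, so the speed is 0.8552c.

0.8552c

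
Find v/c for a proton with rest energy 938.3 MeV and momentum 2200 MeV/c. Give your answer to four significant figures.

pc/(mc²) = 2200/938.3 = 2.3447 = βγ = β/√(1−β²).
So β² = x²/(1 + x²) with x = 2.3447: x² = 5.49762, β² = 5.49762/6.49762 = 0.846097, β = 0.9198.

0.9198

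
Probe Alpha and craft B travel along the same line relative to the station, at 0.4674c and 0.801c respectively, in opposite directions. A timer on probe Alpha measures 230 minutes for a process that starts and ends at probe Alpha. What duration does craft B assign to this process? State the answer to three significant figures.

597 minutes

The velocity of probe Alpha relative to craft B is (0.4674 + 0.801)c / (1 + 0.4674×0.801) = 0.92288c; relative speed 0.92288c.
At |u| = 0.92288c, γ = (1 − 0.851707)^(−1/2) = 2.5968.
The clock on probe Alpha records proper time, so craft B measures Δt = γΔτ = 2.5968 × 230 = 597 minutes.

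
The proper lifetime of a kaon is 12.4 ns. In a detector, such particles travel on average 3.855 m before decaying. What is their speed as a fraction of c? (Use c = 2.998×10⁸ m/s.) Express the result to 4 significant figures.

0.7198c

d = βγcτ ⇒ βγ = d/(cτ) = 3.855 m / (3.71752 m) = 1.037.
β = (βγ)/√(1+(βγ)²) = 1.037/√2.07537 = 0.7198.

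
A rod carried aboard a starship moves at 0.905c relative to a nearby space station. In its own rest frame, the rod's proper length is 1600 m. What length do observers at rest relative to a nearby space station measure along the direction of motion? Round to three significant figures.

681 m

Lorentz factor: γ = (1 − 0.819025)^(−1/2) = 2.3507.
Length contraction: L = L₀/γ = 1600/2.3507 = 681 m.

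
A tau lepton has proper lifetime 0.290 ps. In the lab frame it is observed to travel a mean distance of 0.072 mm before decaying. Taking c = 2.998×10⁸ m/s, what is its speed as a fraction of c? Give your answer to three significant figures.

d = βγcτ ⇒ βγ = d/(cτ) = 7.200×10^-5 m / (8.6942×10^-5 m) = 0.82814.
β = (βγ)/√(1+(βγ)²) = 0.82814/√1.685816 = 0.638.

0.638c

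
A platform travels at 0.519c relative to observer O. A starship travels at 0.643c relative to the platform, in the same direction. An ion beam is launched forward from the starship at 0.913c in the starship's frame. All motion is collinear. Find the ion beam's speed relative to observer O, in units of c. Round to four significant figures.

First combine the ion beam and starship (S''→S'): u₁ = (0.913 + 0.643)/(1 + 0.913×0.643) = 1.556/1.587059 = 0.98043.
Then combine with the platform (S'→S): u = (0.98043 + 0.519)/(1 + 0.98043×0.519) = 1.49943/1.50884317 = 0.99376.

0.9938c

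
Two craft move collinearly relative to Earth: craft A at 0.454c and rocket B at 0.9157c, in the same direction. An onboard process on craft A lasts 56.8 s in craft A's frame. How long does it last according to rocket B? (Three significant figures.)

92.7 s

Transform craft A's velocity into rocket B's frame: (0.454 − 0.9157)/(1 − 0.454·0.9157) = −0.4617/0.5842722, so the relative speed is 0.79021c.
γ for this relative speed: γ = 1/√(1 − 0.624432) = 1.6318.
Craft A's interval is proper; time dilation gives Δt_B = γΔτ = 1.6318 × 56.8 s = 92.7 s.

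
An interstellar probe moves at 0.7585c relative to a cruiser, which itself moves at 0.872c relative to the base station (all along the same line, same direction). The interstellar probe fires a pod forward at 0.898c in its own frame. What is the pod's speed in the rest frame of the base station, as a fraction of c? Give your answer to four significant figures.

0.9990c

First combine the pod and interstellar probe (S''→S'): u₁ = (0.898 + 0.7585)/(1 + 0.898×0.7585) = 1.6565/1.681133 = 0.98535.
Then combine with the cruiser (S'→S): u = (0.98535 + 0.872)/(1 + 0.98535×0.872) = 1.85735/1.8592252 = 0.99899.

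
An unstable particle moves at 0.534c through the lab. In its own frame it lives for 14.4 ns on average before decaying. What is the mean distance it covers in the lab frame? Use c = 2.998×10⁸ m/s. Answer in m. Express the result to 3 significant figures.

2.73 m

γ = 1/√(1 − β²) = 1/√(1 − 0.285156) = 1/√0.714844 = 1/0.845484 = 1.1828.
Lab-frame lifetime: Δt = γτ = 1.1828 × 14.4 ns = 17.032 ns.
Distance: d = vΔt = 0.534 × 2.998×10⁸ m/s × 1.7032×10^-8 s = 2.73 m.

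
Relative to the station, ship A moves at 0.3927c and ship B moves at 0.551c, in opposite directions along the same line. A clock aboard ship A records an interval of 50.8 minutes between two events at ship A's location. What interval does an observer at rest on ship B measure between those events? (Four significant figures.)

80.51 minutes

The velocity of ship A relative to ship B is (0.3927 + 0.551)c / (1 + 0.3927×0.551) = 0.77583c; relative speed 0.77583c.
At |u| = 0.77583c, γ = (1 − 0.601912)^(−1/2) = 1.5849.
The clock on ship A records proper time, so ship B measures Δt = γΔτ = 1.5849 × 50.8 = 80.51 minutes.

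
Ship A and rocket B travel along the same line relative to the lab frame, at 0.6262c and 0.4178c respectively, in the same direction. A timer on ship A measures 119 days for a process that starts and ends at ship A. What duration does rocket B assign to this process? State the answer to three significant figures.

124 days

Transform ship A's velocity into rocket B's frame: (0.6262 − 0.4178)/(1 − 0.6262·0.4178) = 0.2084/0.73837364, so the relative speed is 0.28224c.
At |u| = 0.28224c, γ = (1 − 0.0796594)^(−1/2) = 1.0424.
The clock on ship A records proper time, so rocket B measures Δt = γΔτ = 1.0424 × 119 = 124 days.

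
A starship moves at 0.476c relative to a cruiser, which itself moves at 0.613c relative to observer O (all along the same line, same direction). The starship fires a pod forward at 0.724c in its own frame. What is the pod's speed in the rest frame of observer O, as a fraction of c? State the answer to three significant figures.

0.973c

Apply u = (u'+v)/(1+u'v) twice. Pod in the cruiser frame: (0.724+0.476)/(1+0.724·0.476) = 1.2/1.344624 = 0.89244c.
That velocity, transformed to the rest frame of observer O: (0.89244+0.613)/(1+0.89244·0.613) = 1.50544/1.54706572 = 0.97309c.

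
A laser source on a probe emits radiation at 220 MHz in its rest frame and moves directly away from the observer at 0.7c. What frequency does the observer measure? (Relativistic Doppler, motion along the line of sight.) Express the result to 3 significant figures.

92.4 MHz

Relativistic Doppler (source moving away): f_obs = f_src · √((1−β)/(1+β)).
With β = 0.7: factor = √(0.3/1.7) = 0.42008.
f_obs = 220 × 0.42008 = 92.4 MHz.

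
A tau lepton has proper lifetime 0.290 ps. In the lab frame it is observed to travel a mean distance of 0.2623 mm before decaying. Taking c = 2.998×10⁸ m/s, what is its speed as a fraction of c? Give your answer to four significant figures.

Let x = d/(cτ) = 2.623×10^-4 m / (2.998×10⁸ m/s × 2.900×10^-13 s) = 3.017. Since d = βγcτ, x = βγ = β/√(1−β²).
Solving: β² = x²/(1+x²) = 9.10229/10.10229 = 0.901013, so β = 0.9492.

0.9492c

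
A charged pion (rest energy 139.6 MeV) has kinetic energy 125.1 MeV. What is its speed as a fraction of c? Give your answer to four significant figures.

0.8496c

γ = 1 + K/(mc²) = 1 + 125.1/139.6 = 1.8961.
β = √(1 − 1/γ²) = √(1 − 0.278149) = √0.721851 = 0.8496.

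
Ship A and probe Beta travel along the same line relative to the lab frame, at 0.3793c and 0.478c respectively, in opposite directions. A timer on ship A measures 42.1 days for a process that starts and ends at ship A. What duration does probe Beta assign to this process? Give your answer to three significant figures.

61.2 days

The velocity of ship A relative to probe Beta is (0.3793 + 0.478)c / (1 + 0.3793×0.478) = 0.72572c; relative speed 0.72572c.
At |u| = 0.72572c, γ = (1 − 0.52667)^(−1/2) = 1.4535.
Ship A's interval is proper; time dilation gives Δt_B = γΔτ = 1.4535 × 42.1 days = 61.2 days.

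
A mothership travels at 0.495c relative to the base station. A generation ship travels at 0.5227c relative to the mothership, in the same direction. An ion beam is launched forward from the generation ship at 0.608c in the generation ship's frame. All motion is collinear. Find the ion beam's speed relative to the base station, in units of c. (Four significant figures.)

0.9497c

Compose velocities in two stages. Stage 1 (into S'): u₁ = (0.608+0.5227)/(1+0.608×0.5227) = 0.85802.
Stage 2 (into S): u = (0.85802+0.495)/(1+0.85802×0.495) = 0.94967, so the speed is 0.9497c.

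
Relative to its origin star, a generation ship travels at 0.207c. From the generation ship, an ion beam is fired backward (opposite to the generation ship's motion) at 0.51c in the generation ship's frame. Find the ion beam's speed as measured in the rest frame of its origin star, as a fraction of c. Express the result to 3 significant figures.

0.339c

In units of c, u = (u' + v)/(1 + u'v) with u' = −0.51 and v = 0.207.
Numerator: −0.51 + 0.207 = −0.303. Denominator: 1 + (−0.51)(0.207) = 0.89443.
u = −0.303/0.89443 = −0.33876, so the speed is 0.339c.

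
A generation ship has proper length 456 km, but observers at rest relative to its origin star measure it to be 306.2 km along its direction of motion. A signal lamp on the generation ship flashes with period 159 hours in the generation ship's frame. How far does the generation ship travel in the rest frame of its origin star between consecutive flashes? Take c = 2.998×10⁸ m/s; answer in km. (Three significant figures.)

Length contraction gives γ = L₀/L = 456/306.2 = 1.48922.
β = √(1 − 1/γ²) = 0.74101. Lab-frame period = γτ = 1.48922×159 hours = 236.79 hours. Distance = βc × γτ = 0.74101 × 2.998×10⁸ m/s × 852444 s = 1.8937×10^14 m = 1.89×10^11 km.

1.89×10^11 km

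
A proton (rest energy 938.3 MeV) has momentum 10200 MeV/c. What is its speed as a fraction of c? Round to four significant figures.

0.9958c

pc/(mc²) = 10200/938.3 = 10.871 = βγ = β/√(1−β²).
So β² = x²/(1 + x²) with x = 10.871: x² = 118.179, β² = 118.179/119.179 = 0.991609, β = 0.9958.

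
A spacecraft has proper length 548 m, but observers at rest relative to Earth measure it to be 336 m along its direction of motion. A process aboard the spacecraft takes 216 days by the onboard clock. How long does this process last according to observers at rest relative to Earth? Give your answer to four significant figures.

γ = L₀/L = 548/336 = 1.63095.
The same γ dilates the second interval: 1.63095 × 216 days = 352.3 days.

352.3 days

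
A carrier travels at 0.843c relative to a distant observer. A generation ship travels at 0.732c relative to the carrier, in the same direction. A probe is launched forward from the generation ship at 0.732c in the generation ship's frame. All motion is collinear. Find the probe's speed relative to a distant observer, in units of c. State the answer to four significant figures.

0.9959c

Compose velocities in two stages. Stage 1 (into S'): u₁ = (0.732+0.732)/(1+0.732×0.732) = 0.95323.
Stage 2 (into S): u = (0.95323+0.843)/(1+0.95323×0.843) = 0.99593, so the speed is 0.9959c.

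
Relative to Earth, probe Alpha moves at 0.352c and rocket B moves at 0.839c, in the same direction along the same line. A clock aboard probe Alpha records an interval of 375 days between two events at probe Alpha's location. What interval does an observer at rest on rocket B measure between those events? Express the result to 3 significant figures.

519 days

Transform probe Alpha's velocity into rocket B's frame: (0.352 − 0.839)/(1 − 0.352·0.839) = −0.487/0.704672, so the relative speed is 0.6911c.
At |u| = 0.6911c, γ = (1 − 0.477619)^(−1/2) = 1.3836.
Probe Alpha's interval is proper; time dilation gives Δt_B = γΔτ = 1.3836 × 375 days = 519 days.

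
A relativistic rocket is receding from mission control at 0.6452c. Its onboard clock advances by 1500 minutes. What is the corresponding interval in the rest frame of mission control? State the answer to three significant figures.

1960 minutes

β² = 0.41628304, so γ = 1/√0.58371696 = 1.3089.
Time dilation: Δt = γ·Δτ = 1.3089 × 1500 = 1960 minutes.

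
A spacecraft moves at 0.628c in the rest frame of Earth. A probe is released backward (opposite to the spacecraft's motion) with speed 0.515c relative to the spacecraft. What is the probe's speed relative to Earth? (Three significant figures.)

In units of c, u = (u' + v)/(1 + u'v) with u' = −0.515 and v = 0.628.
Numerator: −0.515 + 0.628 = 0.113. Denominator: 1 + (−0.515)(0.628) = 0.67658.
u = 0.113/0.67658 = 0.16702, so the speed is 0.167c.

0.167c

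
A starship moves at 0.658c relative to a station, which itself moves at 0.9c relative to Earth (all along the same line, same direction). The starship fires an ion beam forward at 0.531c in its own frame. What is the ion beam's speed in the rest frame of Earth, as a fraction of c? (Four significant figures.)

First combine the ion beam and starship (S''→S'): u₁ = (0.531 + 0.658)/(1 + 0.531×0.658) = 1.189/1.349398 = 0.88113.
Then combine with the station (S'→S): u = (0.88113 + 0.9)/(1 + 0.88113×0.9) = 1.78113/1.793017 = 0.99337.

0.9934c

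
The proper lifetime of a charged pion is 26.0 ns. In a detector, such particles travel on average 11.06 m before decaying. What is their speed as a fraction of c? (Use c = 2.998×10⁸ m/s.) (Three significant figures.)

0.817c

Let x = d/(cτ) = 11.06 m / (2.998×10⁸ m/s × 2.600×10^-8 s) = 1.4189. Since d = βγcτ, x = βγ = β/√(1−β²).
Solving: β² = x²/(1+x²) = 2.01328/3.01328 = 0.668136, so β = 0.817.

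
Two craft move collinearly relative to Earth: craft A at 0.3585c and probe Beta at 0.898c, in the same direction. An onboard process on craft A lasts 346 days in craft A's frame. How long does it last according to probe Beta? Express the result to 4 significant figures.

Speed of craft A in probe Beta's frame: u = (v_A − v_B)/(1 − v_A v_B/c²) = (0.3585 − 0.898)/(1 − 0.3585×0.898) = −0.5395/0.678067 = −0.79564; |u| = 0.79564c.
At |u| = 0.79564c, γ = (1 − 0.633043)^(−1/2) = 1.6508.
The clock on craft A records proper time, so probe Beta measures Δt = γΔτ = 1.6508 × 346 = 571.2 days.

571.2 days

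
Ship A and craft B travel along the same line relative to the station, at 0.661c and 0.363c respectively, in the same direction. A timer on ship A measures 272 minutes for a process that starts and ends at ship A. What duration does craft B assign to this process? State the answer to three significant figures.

296 minutes

Transform ship A's velocity into craft B's frame: (0.661 − 0.363)/(1 − 0.661·0.363) = 0.298/0.760057, so the relative speed is 0.39208c.
At |u| = 0.39208c, γ = (1 − 0.153727)^(−1/2) = 1.087.
The clock on ship A records proper time, so craft B measures Δt = γΔτ = 1.087 × 272 = 296 minutes.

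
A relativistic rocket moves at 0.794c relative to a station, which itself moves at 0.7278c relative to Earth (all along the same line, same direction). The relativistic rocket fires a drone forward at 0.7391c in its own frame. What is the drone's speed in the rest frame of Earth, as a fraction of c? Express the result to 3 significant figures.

0.995c

Apply u = (u'+v)/(1+u'v) twice. Drone in the station frame: (0.7391+0.794)/(1+0.7391·0.794) = 1.5331/1.5868454 = 0.96613c.
That velocity, transformed to the rest frame of Earth: (0.96613+0.7278)/(1+0.96613·0.7278) = 1.69393/1.703149414 = 0.99459c.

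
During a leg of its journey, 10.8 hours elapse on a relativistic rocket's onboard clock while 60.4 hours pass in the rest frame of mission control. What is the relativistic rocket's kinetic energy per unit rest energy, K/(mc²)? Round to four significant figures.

4.593

γ = Δt/Δτ = 60.4/10.8 = 5.59259.
K/(mc²) = γ − 1 = 5.59259 − 1 = 4.593.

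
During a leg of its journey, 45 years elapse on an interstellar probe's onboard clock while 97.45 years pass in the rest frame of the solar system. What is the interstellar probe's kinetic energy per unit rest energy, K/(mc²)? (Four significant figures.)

1.166

γ = Δt/Δτ = 97.45/45 = 2.16556.
Since K = (γ−1)mc², K/(mc²) = 2.16556 − 1 = 1.166.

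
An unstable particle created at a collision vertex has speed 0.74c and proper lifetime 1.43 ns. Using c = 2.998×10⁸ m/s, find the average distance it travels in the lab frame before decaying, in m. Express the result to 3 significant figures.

0.472 m

γ = 1/√(1 − β²) = 1/√(1 − 0.5476) = 1/√0.4524 = 1/0.672607 = 1.4868.
Lab-frame lifetime: Δt = γτ = 1.4868 × 1.43 ns = 2.1261 ns.
Distance: d = vΔt = 0.74 × 2.998×10⁸ m/s × 2.1261×10^-9 s = 0.472 m.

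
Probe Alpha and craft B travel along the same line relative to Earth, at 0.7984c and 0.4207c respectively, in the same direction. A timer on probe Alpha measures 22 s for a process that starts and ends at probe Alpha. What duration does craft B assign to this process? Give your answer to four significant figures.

Speed of probe Alpha in craft B's frame: u = (v_A − v_B)/(1 − v_A v_B/c²) = (0.7984 − 0.4207)/(1 − 0.7984×0.4207) = 0.3777/0.66411312 = 0.56873; |u| = 0.56873c.
γ for this relative speed: γ = 1/√(1 − 0.323454) = 1.2158.
The clock on probe Alpha records proper time, so craft B measures Δt = γΔτ = 1.2158 × 22 = 26.75 s.

26.75 s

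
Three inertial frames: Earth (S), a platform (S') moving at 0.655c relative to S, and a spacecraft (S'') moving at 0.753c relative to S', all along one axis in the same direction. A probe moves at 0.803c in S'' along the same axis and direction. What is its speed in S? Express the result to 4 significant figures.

Compose velocities in two stages. Stage 1 (into S'): u₁ = (0.803+0.753)/(1+0.803×0.753) = 0.96968.
Stage 2 (into S): u = (0.96968+0.655)/(1+0.96968×0.655) = 0.9936, so the speed is 0.9936c.

0.9936c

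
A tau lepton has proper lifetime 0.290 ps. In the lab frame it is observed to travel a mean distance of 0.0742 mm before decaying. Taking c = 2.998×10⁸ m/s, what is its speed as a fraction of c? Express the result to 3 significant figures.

0.649c

Let x = d/(cτ) = 7.420×10^-5 m / (2.998×10⁸ m/s × 2.900×10^-13 s) = 0.85344. Since d = βγcτ, x = βγ = β/√(1−β²).
Solving: β² = x²/(1+x²) = 0.72836/1.72836 = 0.421417, so β = 0.649.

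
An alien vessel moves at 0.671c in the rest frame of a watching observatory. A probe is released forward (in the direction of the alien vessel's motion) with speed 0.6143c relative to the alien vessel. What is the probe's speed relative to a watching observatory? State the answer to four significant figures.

In units of c, u = (u' + v)/(1 + u'v) with u' = 0.6143 and v = 0.671.
Numerator: 0.6143 + 0.671 = 1.2853. Denominator: 1 + (0.6143)(0.671) = 1.4121953.
u = 1.2853/1.4121953 = 0.91014, so the speed is 0.9101c.

0.9101c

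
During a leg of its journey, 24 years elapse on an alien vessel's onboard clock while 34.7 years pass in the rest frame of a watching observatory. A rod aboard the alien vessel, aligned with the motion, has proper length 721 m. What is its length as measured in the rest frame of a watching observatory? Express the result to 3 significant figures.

γ = Δt/Δτ = 34.7/24 = 1.44583.
The rod contracts by the same γ: 721 m / 1.44583 = 499 m.

499 m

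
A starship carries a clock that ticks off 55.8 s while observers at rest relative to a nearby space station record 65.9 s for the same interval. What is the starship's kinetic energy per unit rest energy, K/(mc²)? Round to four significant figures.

From Δt = γΔτ: γ = 65.9/55.8 = 1.181.
Since K = (γ−1)mc², K/(mc²) = 1.181 − 1 = 0.1810.

0.1810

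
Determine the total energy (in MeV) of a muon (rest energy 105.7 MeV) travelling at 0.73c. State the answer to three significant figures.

155 MeV

β² = 0.5329, so γ = 1/√0.4671 = 1.4632.
Total energy: E = γmc² = 1.4632 × 105.7 MeV = 155 MeV.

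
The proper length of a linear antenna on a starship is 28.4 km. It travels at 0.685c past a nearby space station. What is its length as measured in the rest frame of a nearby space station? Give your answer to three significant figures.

20.7 km

γ = 1/√(1 − β²) = 1/√(1 − 0.469225) = 1/√0.530775 = 1/0.728543 = 1.3726.
Length contraction: L = L₀/γ = 28.4/1.3726 = 20.7 km.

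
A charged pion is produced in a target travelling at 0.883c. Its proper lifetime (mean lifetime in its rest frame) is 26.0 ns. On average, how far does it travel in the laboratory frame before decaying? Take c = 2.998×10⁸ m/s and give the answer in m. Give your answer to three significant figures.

14.7 m

γ = 1/√(1 − β²) = 1/√(1 − 0.779689) = 1/√0.220311 = 1/0.469373 = 2.1305.
Lab-frame lifetime: Δt = γτ = 2.1305 × 26.0 ns = 55.393 ns.
Distance: d = vΔt = 0.883 × 2.998×10⁸ m/s × 5.5393×10^-8 s = 14.7 m.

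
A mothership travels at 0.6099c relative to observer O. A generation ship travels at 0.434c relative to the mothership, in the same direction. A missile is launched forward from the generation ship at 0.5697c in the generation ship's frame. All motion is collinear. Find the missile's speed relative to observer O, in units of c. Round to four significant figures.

First combine the missile and generation ship (S''→S'): u₁ = (0.5697 + 0.434)/(1 + 0.5697×0.434) = 1.0037/1.2472498 = 0.80473.
Then combine with the mothership (S'→S): u = (0.80473 + 0.6099)/(1 + 0.80473×0.6099) = 1.41463/1.490804827 = 0.9489.

0.9489c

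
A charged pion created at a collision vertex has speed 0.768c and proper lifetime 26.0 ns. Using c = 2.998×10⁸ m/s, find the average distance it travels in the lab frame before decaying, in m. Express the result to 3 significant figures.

With β = 0.768, γ = 1/√(1 − 0.768²) = 1/√0.410176 = 1.5614.
Lab-frame lifetime: Δt = γτ = 1.5614 × 26.0 ns = 40.596 ns.
Distance: d = vΔt = 0.768 × 2.998×10⁸ m/s × 4.0596×10^-8 s = 9.35 m.

9.35 m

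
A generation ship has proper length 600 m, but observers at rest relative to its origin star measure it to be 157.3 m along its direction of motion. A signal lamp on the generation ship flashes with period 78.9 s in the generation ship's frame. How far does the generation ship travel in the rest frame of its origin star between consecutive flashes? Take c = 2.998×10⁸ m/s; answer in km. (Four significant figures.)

8.707×10^7 km

γ = L₀/L = 600/157.3 = 3.81437.
β = √(1 − 1/γ²) = 0.96502. Lab-frame period = γτ = 3.81437×78.9 s = 300.95 s. Distance = βc × γτ = 0.96502 × 2.998×10⁸ m/s × 300.95 s = 8.7069×10^10 m = 8.707×10^7 km.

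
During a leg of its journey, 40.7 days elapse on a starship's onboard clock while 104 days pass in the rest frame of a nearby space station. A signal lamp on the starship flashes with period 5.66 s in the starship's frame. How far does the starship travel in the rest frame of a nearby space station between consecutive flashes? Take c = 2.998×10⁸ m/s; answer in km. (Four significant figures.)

γ = Δt/Δτ = 104/40.7 = 2.55528.
β = √(1 − 1/γ²) = 0.92024. Lab-frame period = γτ = 2.55528×5.66 s = 14.463 s. Distance = βc × γτ = 0.92024 × 2.998×10⁸ m/s × 14.463 s = 3.9902×10^9 m = 3.990×10^6 km.

3.990×10^6 km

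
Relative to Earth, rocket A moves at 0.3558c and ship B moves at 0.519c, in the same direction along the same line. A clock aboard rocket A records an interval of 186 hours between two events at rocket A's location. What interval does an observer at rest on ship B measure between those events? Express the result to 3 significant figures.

190 hours

Speed of rocket A in ship B's frame: u = (v_A − v_B)/(1 − v_A v_B/c²) = (0.3558 − 0.519)/(1 − 0.3558×0.519) = −0.1632/0.8153398 = −0.20016; |u| = 0.20016c.
γ for this relative speed: γ = 1/√(1 − 0.040064) = 1.0207.
Rocket A's interval is proper; time dilation gives Δt_B = γΔτ = 1.0207 × 186 hours = 190 hours.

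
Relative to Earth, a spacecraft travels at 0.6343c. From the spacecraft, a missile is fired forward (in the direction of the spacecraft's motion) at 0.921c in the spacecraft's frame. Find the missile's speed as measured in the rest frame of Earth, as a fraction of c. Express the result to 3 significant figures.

Relativistic velocity addition: u = (u' + v)/(1 + u'v/c²), with u' = 0.921c and v = 0.6343c.
Numerator: 0.921 + 0.6343 = 1.5553. Denominator: 1 + (0.921)(0.6343) = 1.5841903.
u = 1.5553/1.5841903 = 0.98176, so the speed is 0.982c.

0.982c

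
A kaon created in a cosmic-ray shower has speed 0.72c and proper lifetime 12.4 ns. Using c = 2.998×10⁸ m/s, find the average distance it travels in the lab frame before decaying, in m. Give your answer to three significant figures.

γ = 1/√(1 − β²) = 1/√(1 − 0.5184) = 1/√0.4816 = 1/0.693974 = 1.441.
Lab-frame lifetime: Δt = γτ = 1.441 × 12.4 ns = 17.868 ns.
Distance: d = vΔt = 0.72 × 2.998×10⁸ m/s × 1.7868×10^-8 s = 3.86 m.

3.86 m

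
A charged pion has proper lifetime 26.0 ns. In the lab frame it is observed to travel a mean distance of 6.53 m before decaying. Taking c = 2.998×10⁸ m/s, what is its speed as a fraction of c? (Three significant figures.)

Lab distance = (lab lifetime)·v = γτ·βc, so βγ = d/(cτ) = 6.530/(2.998×10⁸ × 2.600×10^-8) = 0.83774.
With βγ = 0.83774: γ² = 1 + (βγ)² = 1.701808, and β = (βγ)/γ = 0.83774/1.30453 = 0.642.

0.642c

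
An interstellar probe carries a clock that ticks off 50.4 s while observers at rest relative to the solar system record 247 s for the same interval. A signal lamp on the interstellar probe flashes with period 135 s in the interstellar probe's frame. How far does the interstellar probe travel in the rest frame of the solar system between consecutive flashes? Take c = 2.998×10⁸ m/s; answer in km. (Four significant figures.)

1.942×10^8 km

From Δt = γΔτ: γ = 247/50.4 = 4.90079.
β = √(1 − 1/γ²) = 0.97896. Lab-frame period = γτ = 4.90079×135 s = 661.61 s. Distance = βc × γτ = 0.97896 × 2.998×10⁸ m/s × 661.61 s = 1.9418×10^11 m = 1.942×10^8 km.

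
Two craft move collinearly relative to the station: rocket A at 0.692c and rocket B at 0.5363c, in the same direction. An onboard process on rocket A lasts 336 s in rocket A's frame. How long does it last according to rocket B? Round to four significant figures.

346.8 s

The velocity of rocket A relative to rocket B is (0.692 − 0.5363)c / (1 − 0.692×0.5363) = 0.24758c; relative speed 0.24758c.
γ for this relative speed: γ = 1/√(1 − 0.0612959) = 1.0321.
The clock on rocket A records proper time, so rocket B measures Δt = γΔτ = 1.0321 × 336 = 346.8 s.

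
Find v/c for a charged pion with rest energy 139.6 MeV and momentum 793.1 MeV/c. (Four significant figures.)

0.9849

pc/(mc²) = 793.1/139.6 = 5.6812 = βγ = β/√(1−β²).
So β² = x²/(1 + x²) with x = 5.6812: x² = 32.276, β² = 32.276/33.276 = 0.969948, β = 0.9849.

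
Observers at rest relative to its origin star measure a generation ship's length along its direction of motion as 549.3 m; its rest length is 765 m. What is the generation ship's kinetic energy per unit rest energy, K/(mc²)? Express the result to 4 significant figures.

Length contraction gives γ = L₀/L = 765/549.3 = 1.39268.
K/(mc²) = γ − 1 = 1.39268 − 1 = 0.3927.

0.3927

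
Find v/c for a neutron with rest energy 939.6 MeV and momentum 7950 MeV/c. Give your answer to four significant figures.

0.9931

βγ = pc/(mc²) = 7950/939.6 = 8.461.
Since γ² = 1 + (βγ)² = 72.5885, γ = √72.5885 = 8.51989, and β = (βγ)/γ = 8.461/8.51989 = 0.9931.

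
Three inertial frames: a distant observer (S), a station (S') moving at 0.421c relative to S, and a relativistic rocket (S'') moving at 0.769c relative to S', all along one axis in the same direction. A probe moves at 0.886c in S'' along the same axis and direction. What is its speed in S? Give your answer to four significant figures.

First combine the probe and relativistic rocket (S''→S'): u₁ = (0.886 + 0.769)/(1 + 0.886×0.769) = 1.655/1.681334 = 0.98434.
Then combine with the station (S'→S): u = (0.98434 + 0.421)/(1 + 0.98434×0.421) = 1.40534/1.41440714 = 0.99359.

0.9936c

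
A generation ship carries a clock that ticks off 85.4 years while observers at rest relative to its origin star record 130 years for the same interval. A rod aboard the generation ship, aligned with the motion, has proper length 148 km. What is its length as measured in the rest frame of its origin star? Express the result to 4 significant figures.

97.22 km

γ = Δt/Δτ = 130/85.4 = 1.52225.
The rod contracts by the same γ: 148 km / 1.52225 = 97.22 km.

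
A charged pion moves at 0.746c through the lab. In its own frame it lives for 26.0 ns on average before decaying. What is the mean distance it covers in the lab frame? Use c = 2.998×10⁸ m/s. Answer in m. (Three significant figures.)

γ = 1/√(1 − β²) = 1/√(1 − 0.556516) = 1/√0.443484 = 1/0.665946 = 1.5016.
Lab-frame lifetime: Δt = γτ = 1.5016 × 26.0 ns = 39.042 ns.
Distance: d = vΔt = 0.746 × 2.998×10⁸ m/s × 3.9042×10^-8 s = 8.73 m.

8.73 m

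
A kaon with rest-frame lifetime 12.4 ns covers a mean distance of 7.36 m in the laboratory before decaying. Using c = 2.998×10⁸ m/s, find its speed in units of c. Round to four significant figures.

Lab distance = (lab lifetime)·v = γτ·βc, so βγ = d/(cτ) = 7.360/(2.998×10⁸ × 1.240×10^-8) = 1.9798.
With βγ = 1.9798: γ² = 1 + (βγ)² = 4.91961, and β = (βγ)/γ = 1.9798/2.21802 = 0.8926.

0.8926c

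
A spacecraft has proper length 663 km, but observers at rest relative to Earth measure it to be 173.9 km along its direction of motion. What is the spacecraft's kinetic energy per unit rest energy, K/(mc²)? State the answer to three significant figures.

2.81

Length contraction gives γ = L₀/L = 663/173.9 = 3.81254.
Since K = (γ−1)mc², K/(mc²) = 3.81254 − 1 = 2.81.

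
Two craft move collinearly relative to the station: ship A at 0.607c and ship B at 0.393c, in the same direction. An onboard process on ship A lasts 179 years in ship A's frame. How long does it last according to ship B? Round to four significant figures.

186.5 years

Transform ship A's velocity into ship B's frame: (0.607 − 0.393)/(1 − 0.607·0.393) = 0.214/0.761449, so the relative speed is 0.28104c.
At |u| = 0.28104c, γ = (1 − 0.0789835)^(−1/2) = 1.042.
The clock on ship A records proper time, so ship B measures Δt = γΔτ = 1.042 × 179 = 186.5 years.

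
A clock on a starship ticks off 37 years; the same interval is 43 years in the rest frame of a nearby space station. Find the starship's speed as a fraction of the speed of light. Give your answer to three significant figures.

γ = Δt/Δτ = 43/37 = 1.1622.
β = √(1 − 1/γ²) = √(1 − 0.740352) = √0.259648 = 0.510.

0.510c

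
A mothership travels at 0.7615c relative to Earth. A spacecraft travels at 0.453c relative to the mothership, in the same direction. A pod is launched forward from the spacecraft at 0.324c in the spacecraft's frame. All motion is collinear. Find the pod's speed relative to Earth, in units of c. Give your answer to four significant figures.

0.9493c

Compose velocities in two stages. Stage 1 (into S'): u₁ = (0.324+0.453)/(1+0.324×0.453) = 0.67755.
Stage 2 (into S): u = (0.67755+0.7615)/(1+0.67755×0.7615) = 0.94927, so the speed is 0.9493c.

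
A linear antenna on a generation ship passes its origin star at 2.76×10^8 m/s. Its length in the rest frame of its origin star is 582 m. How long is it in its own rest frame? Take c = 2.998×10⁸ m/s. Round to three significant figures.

1490 m

β = v/c = (2.76×10^8 m/s)/(2.998×10⁸ m/s) = 0.920614.
Lorentz factor: γ = (1 − 0.8475301)^(−1/2) = 2.561.
Proper length: L₀ = γ·L = 2.561 × 582 = 1490 m.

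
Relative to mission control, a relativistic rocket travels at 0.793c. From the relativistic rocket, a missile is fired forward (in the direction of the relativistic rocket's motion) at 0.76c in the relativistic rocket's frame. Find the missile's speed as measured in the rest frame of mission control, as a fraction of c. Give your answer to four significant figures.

0.9690c

In units of c, u = (u' + v)/(1 + u'v) with u' = 0.76 and v = 0.793.
Numerator: 0.76 + 0.793 = 1.553. Denominator: 1 + (0.76)(0.793) = 1.60268.
u = 1.553/1.60268 = 0.969, so the speed is 0.9690c.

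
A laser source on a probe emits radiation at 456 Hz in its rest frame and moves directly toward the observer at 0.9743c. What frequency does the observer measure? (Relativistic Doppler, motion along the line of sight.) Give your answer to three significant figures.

4000 Hz

Relativistic Doppler (source moving toward): f_obs = f_src · √((1+β)/(1−β)).
With β = 0.9743: factor = √(1.9743/0.0257) = 8.7648.
f_obs = 456 × 8.7648 = 4000 Hz.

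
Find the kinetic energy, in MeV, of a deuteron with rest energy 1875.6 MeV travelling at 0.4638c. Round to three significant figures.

241 MeV

With β = 0.4638, γ = 1/√(1 − 0.4638²) = 1/√0.78488956 = 1.12874.
Kinetic energy: K = (γ − 1)mc² = (1.12874 − 1) × 1875.6 MeV = 0.12874 × 1875.6 = 241 MeV.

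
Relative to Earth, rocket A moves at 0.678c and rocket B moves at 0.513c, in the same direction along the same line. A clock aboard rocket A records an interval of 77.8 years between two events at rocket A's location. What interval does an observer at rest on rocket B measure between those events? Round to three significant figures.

Speed of rocket A in rocket B's frame: u = (v_A − v_B)/(1 − v_A v_B/c²) = (0.678 − 0.513)/(1 − 0.678×0.513) = 0.165/0.652186 = 0.253; |u| = 0.253c.
γ for this relative speed: γ = 1/√(1 − 0.064009) = 1.0336.
The clock on rocket A records proper time, so rocket B measures Δt = γΔτ = 1.0336 × 77.8 = 80.4 years.

80.4 years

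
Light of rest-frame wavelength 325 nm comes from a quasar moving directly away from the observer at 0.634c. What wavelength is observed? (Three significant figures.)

Relativistic Doppler for wavelength: λ_obs = λ_src · √((1+β)/(1−β)).
With β = 0.634: factor = √(1.634/0.366) = 2.1129.
λ_obs = 325 × 2.1129 = 687 nm.

687 nm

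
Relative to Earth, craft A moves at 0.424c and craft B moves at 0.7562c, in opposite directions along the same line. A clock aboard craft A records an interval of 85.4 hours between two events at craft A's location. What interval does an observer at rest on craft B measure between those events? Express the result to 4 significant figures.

190.3 hours

The velocity of craft A relative to craft B is (0.424 + 0.7562)c / (1 + 0.424×0.7562) = 0.89367c; relative speed 0.89367c.
γ for this relative speed: γ = 1/√(1 − 0.798646) = 2.2285.
The clock on craft A records proper time, so craft B measures Δt = γΔτ = 2.2285 × 85.4 = 190.3 hours.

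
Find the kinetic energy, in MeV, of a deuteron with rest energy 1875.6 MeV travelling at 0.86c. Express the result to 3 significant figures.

With β = 0.86, γ = 1/√(1 − 0.86²) = 1/√0.2604 = 1.95965.
Kinetic energy: K = (γ − 1)mc² = (1.95965 − 1) × 1875.6 MeV = 0.95965 × 1875.6 = 1800 MeV.

1800 MeV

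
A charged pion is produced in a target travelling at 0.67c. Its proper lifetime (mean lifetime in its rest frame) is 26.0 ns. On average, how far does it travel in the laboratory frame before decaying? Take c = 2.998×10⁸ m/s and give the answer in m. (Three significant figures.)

With β = 0.67, γ = 1/√(1 − 0.67²) = 1/√0.5511 = 1.3471.
Lab-frame lifetime: Δt = γτ = 1.3471 × 26.0 ns = 35.025 ns.
Distance: d = vΔt = 0.67 × 2.998×10⁸ m/s × 3.5025×10^-8 s = 7.04 m.

7.04 m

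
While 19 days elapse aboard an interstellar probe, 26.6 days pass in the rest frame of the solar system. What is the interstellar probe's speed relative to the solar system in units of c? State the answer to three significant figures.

γ = Δt/Δτ = 26.6/19 = 1.4.
β = √(1 − 1/γ²) = √(1 − 0.510204) = √0.489796 = 0.700.

0.700c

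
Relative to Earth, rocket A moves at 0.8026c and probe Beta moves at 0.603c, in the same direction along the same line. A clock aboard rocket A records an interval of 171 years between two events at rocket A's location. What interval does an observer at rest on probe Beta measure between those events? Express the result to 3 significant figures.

Transform rocket A's velocity into probe Beta's frame: (0.8026 − 0.603)/(1 − 0.8026·0.603) = 0.1996/0.5160322, so the relative speed is 0.3868c.
γ for this relative speed: γ = 1/√(1 − 0.149614) = 1.0844.
Rocket A's interval is proper; time dilation gives Δt_B = γΔτ = 1.0844 × 171 years = 185 years.

185 years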